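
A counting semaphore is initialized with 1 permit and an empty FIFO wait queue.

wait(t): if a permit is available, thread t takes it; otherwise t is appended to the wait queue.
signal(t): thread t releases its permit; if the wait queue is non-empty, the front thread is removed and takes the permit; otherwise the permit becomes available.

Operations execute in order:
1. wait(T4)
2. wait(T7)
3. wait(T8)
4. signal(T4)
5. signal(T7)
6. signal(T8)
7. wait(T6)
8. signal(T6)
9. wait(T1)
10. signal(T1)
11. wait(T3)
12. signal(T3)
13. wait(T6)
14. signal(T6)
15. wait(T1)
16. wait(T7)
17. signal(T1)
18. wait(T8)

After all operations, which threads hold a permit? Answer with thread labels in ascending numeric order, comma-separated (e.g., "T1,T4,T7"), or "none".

Step 1: wait(T4) -> count=0 queue=[] holders={T4}
Step 2: wait(T7) -> count=0 queue=[T7] holders={T4}
Step 3: wait(T8) -> count=0 queue=[T7,T8] holders={T4}
Step 4: signal(T4) -> count=0 queue=[T8] holders={T7}
Step 5: signal(T7) -> count=0 queue=[] holders={T8}
Step 6: signal(T8) -> count=1 queue=[] holders={none}
Step 7: wait(T6) -> count=0 queue=[] holders={T6}
Step 8: signal(T6) -> count=1 queue=[] holders={none}
Step 9: wait(T1) -> count=0 queue=[] holders={T1}
Step 10: signal(T1) -> count=1 queue=[] holders={none}
Step 11: wait(T3) -> count=0 queue=[] holders={T3}
Step 12: signal(T3) -> count=1 queue=[] holders={none}
Step 13: wait(T6) -> count=0 queue=[] holders={T6}
Step 14: signal(T6) -> count=1 queue=[] holders={none}
Step 15: wait(T1) -> count=0 queue=[] holders={T1}
Step 16: wait(T7) -> count=0 queue=[T7] holders={T1}
Step 17: signal(T1) -> count=0 queue=[] holders={T7}
Step 18: wait(T8) -> count=0 queue=[T8] holders={T7}
Final holders: T7

Answer: T7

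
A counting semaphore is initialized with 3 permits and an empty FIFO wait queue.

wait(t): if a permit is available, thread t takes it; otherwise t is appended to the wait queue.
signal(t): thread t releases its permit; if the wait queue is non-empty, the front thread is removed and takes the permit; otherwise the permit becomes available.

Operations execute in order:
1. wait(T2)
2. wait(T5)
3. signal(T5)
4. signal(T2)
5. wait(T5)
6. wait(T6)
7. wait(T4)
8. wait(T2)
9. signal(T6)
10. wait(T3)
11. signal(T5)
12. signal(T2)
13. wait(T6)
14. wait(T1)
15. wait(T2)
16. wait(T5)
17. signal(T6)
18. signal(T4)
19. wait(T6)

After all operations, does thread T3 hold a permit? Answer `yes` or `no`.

Step 1: wait(T2) -> count=2 queue=[] holders={T2}
Step 2: wait(T5) -> count=1 queue=[] holders={T2,T5}
Step 3: signal(T5) -> count=2 queue=[] holders={T2}
Step 4: signal(T2) -> count=3 queue=[] holders={none}
Step 5: wait(T5) -> count=2 queue=[] holders={T5}
Step 6: wait(T6) -> count=1 queue=[] holders={T5,T6}
Step 7: wait(T4) -> count=0 queue=[] holders={T4,T5,T6}
Step 8: wait(T2) -> count=0 queue=[T2] holders={T4,T5,T6}
Step 9: signal(T6) -> count=0 queue=[] holders={T2,T4,T5}
Step 10: wait(T3) -> count=0 queue=[T3] holders={T2,T4,T5}
Step 11: signal(T5) -> count=0 queue=[] holders={T2,T3,T4}
Step 12: signal(T2) -> count=1 queue=[] holders={T3,T4}
Step 13: wait(T6) -> count=0 queue=[] holders={T3,T4,T6}
Step 14: wait(T1) -> count=0 queue=[T1] holders={T3,T4,T6}
Step 15: wait(T2) -> count=0 queue=[T1,T2] holders={T3,T4,T6}
Step 16: wait(T5) -> count=0 queue=[T1,T2,T5] holders={T3,T4,T6}
Step 17: signal(T6) -> count=0 queue=[T2,T5] holders={T1,T3,T4}
Step 18: signal(T4) -> count=0 queue=[T5] holders={T1,T2,T3}
Step 19: wait(T6) -> count=0 queue=[T5,T6] holders={T1,T2,T3}
Final holders: {T1,T2,T3} -> T3 in holders

Answer: yes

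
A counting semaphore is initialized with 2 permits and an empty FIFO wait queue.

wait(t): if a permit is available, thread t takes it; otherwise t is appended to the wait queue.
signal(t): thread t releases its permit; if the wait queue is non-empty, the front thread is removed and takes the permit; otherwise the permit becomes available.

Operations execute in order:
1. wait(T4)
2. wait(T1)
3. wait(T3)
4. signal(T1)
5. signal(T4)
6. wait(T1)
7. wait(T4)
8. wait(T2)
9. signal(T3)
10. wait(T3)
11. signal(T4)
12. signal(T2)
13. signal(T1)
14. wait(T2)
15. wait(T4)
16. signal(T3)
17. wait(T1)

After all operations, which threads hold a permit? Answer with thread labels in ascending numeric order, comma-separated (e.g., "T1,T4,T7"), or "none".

Answer: T2,T4

Derivation:
Step 1: wait(T4) -> count=1 queue=[] holders={T4}
Step 2: wait(T1) -> count=0 queue=[] holders={T1,T4}
Step 3: wait(T3) -> count=0 queue=[T3] holders={T1,T4}
Step 4: signal(T1) -> count=0 queue=[] holders={T3,T4}
Step 5: signal(T4) -> count=1 queue=[] holders={T3}
Step 6: wait(T1) -> count=0 queue=[] holders={T1,T3}
Step 7: wait(T4) -> count=0 queue=[T4] holders={T1,T3}
Step 8: wait(T2) -> count=0 queue=[T4,T2] holders={T1,T3}
Step 9: signal(T3) -> count=0 queue=[T2] holders={T1,T4}
Step 10: wait(T3) -> count=0 queue=[T2,T3] holders={T1,T4}
Step 11: signal(T4) -> count=0 queue=[T3] holders={T1,T2}
Step 12: signal(T2) -> count=0 queue=[] holders={T1,T3}
Step 13: signal(T1) -> count=1 queue=[] holders={T3}
Step 14: wait(T2) -> count=0 queue=[] holders={T2,T3}
Step 15: wait(T4) -> count=0 queue=[T4] holders={T2,T3}
Step 16: signal(T3) -> count=0 queue=[] holders={T2,T4}
Step 17: wait(T1) -> count=0 queue=[T1] holders={T2,T4}
Final holders: T2,T4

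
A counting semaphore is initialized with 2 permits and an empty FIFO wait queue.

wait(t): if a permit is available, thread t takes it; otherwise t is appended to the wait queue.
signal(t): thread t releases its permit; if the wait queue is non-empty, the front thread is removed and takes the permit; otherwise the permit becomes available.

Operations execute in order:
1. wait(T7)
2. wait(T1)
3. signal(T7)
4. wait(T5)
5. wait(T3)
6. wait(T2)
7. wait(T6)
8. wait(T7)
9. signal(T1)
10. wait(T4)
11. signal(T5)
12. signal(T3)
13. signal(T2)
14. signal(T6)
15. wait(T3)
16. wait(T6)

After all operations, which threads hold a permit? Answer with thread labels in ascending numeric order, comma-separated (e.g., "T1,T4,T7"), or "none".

Answer: T4,T7

Derivation:
Step 1: wait(T7) -> count=1 queue=[] holders={T7}
Step 2: wait(T1) -> count=0 queue=[] holders={T1,T7}
Step 3: signal(T7) -> count=1 queue=[] holders={T1}
Step 4: wait(T5) -> count=0 queue=[] holders={T1,T5}
Step 5: wait(T3) -> count=0 queue=[T3] holders={T1,T5}
Step 6: wait(T2) -> count=0 queue=[T3,T2] holders={T1,T5}
Step 7: wait(T6) -> count=0 queue=[T3,T2,T6] holders={T1,T5}
Step 8: wait(T7) -> count=0 queue=[T3,T2,T6,T7] holders={T1,T5}
Step 9: signal(T1) -> count=0 queue=[T2,T6,T7] holders={T3,T5}
Step 10: wait(T4) -> count=0 queue=[T2,T6,T7,T4] holders={T3,T5}
Step 11: signal(T5) -> count=0 queue=[T6,T7,T4] holders={T2,T3}
Step 12: signal(T3) -> count=0 queue=[T7,T4] holders={T2,T6}
Step 13: signal(T2) -> count=0 queue=[T4] holders={T6,T7}
Step 14: signal(T6) -> count=0 queue=[] holders={T4,T7}
Step 15: wait(T3) -> count=0 queue=[T3] holders={T4,T7}
Step 16: wait(T6) -> count=0 queue=[T3,T6] holders={T4,T7}
Final holders: T4,T7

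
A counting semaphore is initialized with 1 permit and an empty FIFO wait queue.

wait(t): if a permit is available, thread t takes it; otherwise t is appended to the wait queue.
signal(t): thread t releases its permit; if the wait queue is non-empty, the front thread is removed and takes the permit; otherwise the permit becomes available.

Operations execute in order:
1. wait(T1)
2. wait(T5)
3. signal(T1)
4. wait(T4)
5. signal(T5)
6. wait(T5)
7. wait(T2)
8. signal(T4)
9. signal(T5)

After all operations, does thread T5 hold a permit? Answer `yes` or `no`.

Step 1: wait(T1) -> count=0 queue=[] holders={T1}
Step 2: wait(T5) -> count=0 queue=[T5] holders={T1}
Step 3: signal(T1) -> count=0 queue=[] holders={T5}
Step 4: wait(T4) -> count=0 queue=[T4] holders={T5}
Step 5: signal(T5) -> count=0 queue=[] holders={T4}
Step 6: wait(T5) -> count=0 queue=[T5] holders={T4}
Step 7: wait(T2) -> count=0 queue=[T5,T2] holders={T4}
Step 8: signal(T4) -> count=0 queue=[T2] holders={T5}
Step 9: signal(T5) -> count=0 queue=[] holders={T2}
Final holders: {T2} -> T5 not in holders

Answer: no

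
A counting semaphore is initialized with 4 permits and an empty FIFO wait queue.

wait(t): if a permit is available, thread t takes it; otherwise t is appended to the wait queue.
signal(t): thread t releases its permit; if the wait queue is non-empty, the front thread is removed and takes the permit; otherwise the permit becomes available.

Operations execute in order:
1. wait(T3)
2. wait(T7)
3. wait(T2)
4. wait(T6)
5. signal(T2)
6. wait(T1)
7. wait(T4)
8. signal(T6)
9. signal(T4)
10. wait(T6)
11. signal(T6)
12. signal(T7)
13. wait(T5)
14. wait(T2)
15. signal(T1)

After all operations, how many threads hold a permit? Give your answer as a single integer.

Answer: 3

Derivation:
Step 1: wait(T3) -> count=3 queue=[] holders={T3}
Step 2: wait(T7) -> count=2 queue=[] holders={T3,T7}
Step 3: wait(T2) -> count=1 queue=[] holders={T2,T3,T7}
Step 4: wait(T6) -> count=0 queue=[] holders={T2,T3,T6,T7}
Step 5: signal(T2) -> count=1 queue=[] holders={T3,T6,T7}
Step 6: wait(T1) -> count=0 queue=[] holders={T1,T3,T6,T7}
Step 7: wait(T4) -> count=0 queue=[T4] holders={T1,T3,T6,T7}
Step 8: signal(T6) -> count=0 queue=[] holders={T1,T3,T4,T7}
Step 9: signal(T4) -> count=1 queue=[] holders={T1,T3,T7}
Step 10: wait(T6) -> count=0 queue=[] holders={T1,T3,T6,T7}
Step 11: signal(T6) -> count=1 queue=[] holders={T1,T3,T7}
Step 12: signal(T7) -> count=2 queue=[] holders={T1,T3}
Step 13: wait(T5) -> count=1 queue=[] holders={T1,T3,T5}
Step 14: wait(T2) -> count=0 queue=[] holders={T1,T2,T3,T5}
Step 15: signal(T1) -> count=1 queue=[] holders={T2,T3,T5}
Final holders: {T2,T3,T5} -> 3 thread(s)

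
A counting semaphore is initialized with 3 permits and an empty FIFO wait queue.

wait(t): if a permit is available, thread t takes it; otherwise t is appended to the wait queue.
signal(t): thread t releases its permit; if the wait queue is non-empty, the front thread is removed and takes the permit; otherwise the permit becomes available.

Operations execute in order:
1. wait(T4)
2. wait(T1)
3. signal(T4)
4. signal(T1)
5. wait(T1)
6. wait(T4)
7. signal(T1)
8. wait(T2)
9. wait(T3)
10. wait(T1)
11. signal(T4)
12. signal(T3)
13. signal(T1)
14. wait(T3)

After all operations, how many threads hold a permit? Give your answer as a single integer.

Step 1: wait(T4) -> count=2 queue=[] holders={T4}
Step 2: wait(T1) -> count=1 queue=[] holders={T1,T4}
Step 3: signal(T4) -> count=2 queue=[] holders={T1}
Step 4: signal(T1) -> count=3 queue=[] holders={none}
Step 5: wait(T1) -> count=2 queue=[] holders={T1}
Step 6: wait(T4) -> count=1 queue=[] holders={T1,T4}
Step 7: signal(T1) -> count=2 queue=[] holders={T4}
Step 8: wait(T2) -> count=1 queue=[] holders={T2,T4}
Step 9: wait(T3) -> count=0 queue=[] holders={T2,T3,T4}
Step 10: wait(T1) -> count=0 queue=[T1] holders={T2,T3,T4}
Step 11: signal(T4) -> count=0 queue=[] holders={T1,T2,T3}
Step 12: signal(T3) -> count=1 queue=[] holders={T1,T2}
Step 13: signal(T1) -> count=2 queue=[] holders={T2}
Step 14: wait(T3) -> count=1 queue=[] holders={T2,T3}
Final holders: {T2,T3} -> 2 thread(s)

Answer: 2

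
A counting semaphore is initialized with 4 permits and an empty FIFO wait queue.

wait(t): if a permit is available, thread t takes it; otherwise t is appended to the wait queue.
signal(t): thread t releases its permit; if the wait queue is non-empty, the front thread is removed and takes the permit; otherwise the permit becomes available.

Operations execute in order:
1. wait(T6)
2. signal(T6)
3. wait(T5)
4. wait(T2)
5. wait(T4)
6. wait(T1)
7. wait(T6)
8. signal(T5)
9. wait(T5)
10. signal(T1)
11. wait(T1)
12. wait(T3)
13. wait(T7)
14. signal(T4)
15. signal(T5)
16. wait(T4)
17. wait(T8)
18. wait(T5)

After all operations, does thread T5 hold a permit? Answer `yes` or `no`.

Step 1: wait(T6) -> count=3 queue=[] holders={T6}
Step 2: signal(T6) -> count=4 queue=[] holders={none}
Step 3: wait(T5) -> count=3 queue=[] holders={T5}
Step 4: wait(T2) -> count=2 queue=[] holders={T2,T5}
Step 5: wait(T4) -> count=1 queue=[] holders={T2,T4,T5}
Step 6: wait(T1) -> count=0 queue=[] holders={T1,T2,T4,T5}
Step 7: wait(T6) -> count=0 queue=[T6] holders={T1,T2,T4,T5}
Step 8: signal(T5) -> count=0 queue=[] holders={T1,T2,T4,T6}
Step 9: wait(T5) -> count=0 queue=[T5] holders={T1,T2,T4,T6}
Step 10: signal(T1) -> count=0 queue=[] holders={T2,T4,T5,T6}
Step 11: wait(T1) -> count=0 queue=[T1] holders={T2,T4,T5,T6}
Step 12: wait(T3) -> count=0 queue=[T1,T3] holders={T2,T4,T5,T6}
Step 13: wait(T7) -> count=0 queue=[T1,T3,T7] holders={T2,T4,T5,T6}
Step 14: signal(T4) -> count=0 queue=[T3,T7] holders={T1,T2,T5,T6}
Step 15: signal(T5) -> count=0 queue=[T7] holders={T1,T2,T3,T6}
Step 16: wait(T4) -> count=0 queue=[T7,T4] holders={T1,T2,T3,T6}
Step 17: wait(T8) -> count=0 queue=[T7,T4,T8] holders={T1,T2,T3,T6}
Step 18: wait(T5) -> count=0 queue=[T7,T4,T8,T5] holders={T1,T2,T3,T6}
Final holders: {T1,T2,T3,T6} -> T5 not in holders

Answer: no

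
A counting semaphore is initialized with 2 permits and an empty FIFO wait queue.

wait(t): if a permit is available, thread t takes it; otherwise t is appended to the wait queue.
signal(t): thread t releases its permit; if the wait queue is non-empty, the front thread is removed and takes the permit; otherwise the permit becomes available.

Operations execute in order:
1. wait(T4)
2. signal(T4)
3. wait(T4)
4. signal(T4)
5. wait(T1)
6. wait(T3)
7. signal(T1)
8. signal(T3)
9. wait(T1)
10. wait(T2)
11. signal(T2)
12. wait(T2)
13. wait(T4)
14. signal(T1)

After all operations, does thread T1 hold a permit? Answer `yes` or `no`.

Answer: no

Derivation:
Step 1: wait(T4) -> count=1 queue=[] holders={T4}
Step 2: signal(T4) -> count=2 queue=[] holders={none}
Step 3: wait(T4) -> count=1 queue=[] holders={T4}
Step 4: signal(T4) -> count=2 queue=[] holders={none}
Step 5: wait(T1) -> count=1 queue=[] holders={T1}
Step 6: wait(T3) -> count=0 queue=[] holders={T1,T3}
Step 7: signal(T1) -> count=1 queue=[] holders={T3}
Step 8: signal(T3) -> count=2 queue=[] holders={none}
Step 9: wait(T1) -> count=1 queue=[] holders={T1}
Step 10: wait(T2) -> count=0 queue=[] holders={T1,T2}
Step 11: signal(T2) -> count=1 queue=[] holders={T1}
Step 12: wait(T2) -> count=0 queue=[] holders={T1,T2}
Step 13: wait(T4) -> count=0 queue=[T4] holders={T1,T2}
Step 14: signal(T1) -> count=0 queue=[] holders={T2,T4}
Final holders: {T2,T4} -> T1 not in holders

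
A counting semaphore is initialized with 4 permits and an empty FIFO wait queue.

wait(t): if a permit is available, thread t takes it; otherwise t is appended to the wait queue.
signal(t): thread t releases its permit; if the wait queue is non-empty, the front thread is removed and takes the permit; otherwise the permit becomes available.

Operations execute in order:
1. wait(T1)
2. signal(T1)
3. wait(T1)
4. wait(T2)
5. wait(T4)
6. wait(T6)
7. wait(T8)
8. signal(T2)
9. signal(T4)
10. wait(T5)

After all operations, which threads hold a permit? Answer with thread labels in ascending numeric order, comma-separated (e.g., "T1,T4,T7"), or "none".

Step 1: wait(T1) -> count=3 queue=[] holders={T1}
Step 2: signal(T1) -> count=4 queue=[] holders={none}
Step 3: wait(T1) -> count=3 queue=[] holders={T1}
Step 4: wait(T2) -> count=2 queue=[] holders={T1,T2}
Step 5: wait(T4) -> count=1 queue=[] holders={T1,T2,T4}
Step 6: wait(T6) -> count=0 queue=[] holders={T1,T2,T4,T6}
Step 7: wait(T8) -> count=0 queue=[T8] holders={T1,T2,T4,T6}
Step 8: signal(T2) -> count=0 queue=[] holders={T1,T4,T6,T8}
Step 9: signal(T4) -> count=1 queue=[] holders={T1,T6,T8}
Step 10: wait(T5) -> count=0 queue=[] holders={T1,T5,T6,T8}
Final holders: T1,T5,T6,T8

Answer: T1,T5,T6,T8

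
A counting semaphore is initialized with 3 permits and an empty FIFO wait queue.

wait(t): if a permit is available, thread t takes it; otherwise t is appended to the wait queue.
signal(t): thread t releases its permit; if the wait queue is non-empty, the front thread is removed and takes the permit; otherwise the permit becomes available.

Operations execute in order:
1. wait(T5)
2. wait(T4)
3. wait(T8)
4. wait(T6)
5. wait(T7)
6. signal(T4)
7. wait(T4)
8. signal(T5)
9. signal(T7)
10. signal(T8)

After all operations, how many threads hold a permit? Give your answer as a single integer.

Answer: 2

Derivation:
Step 1: wait(T5) -> count=2 queue=[] holders={T5}
Step 2: wait(T4) -> count=1 queue=[] holders={T4,T5}
Step 3: wait(T8) -> count=0 queue=[] holders={T4,T5,T8}
Step 4: wait(T6) -> count=0 queue=[T6] holders={T4,T5,T8}
Step 5: wait(T7) -> count=0 queue=[T6,T7] holders={T4,T5,T8}
Step 6: signal(T4) -> count=0 queue=[T7] holders={T5,T6,T8}
Step 7: wait(T4) -> count=0 queue=[T7,T4] holders={T5,T6,T8}
Step 8: signal(T5) -> count=0 queue=[T4] holders={T6,T7,T8}
Step 9: signal(T7) -> count=0 queue=[] holders={T4,T6,T8}
Step 10: signal(T8) -> count=1 queue=[] holders={T4,T6}
Final holders: {T4,T6} -> 2 thread(s)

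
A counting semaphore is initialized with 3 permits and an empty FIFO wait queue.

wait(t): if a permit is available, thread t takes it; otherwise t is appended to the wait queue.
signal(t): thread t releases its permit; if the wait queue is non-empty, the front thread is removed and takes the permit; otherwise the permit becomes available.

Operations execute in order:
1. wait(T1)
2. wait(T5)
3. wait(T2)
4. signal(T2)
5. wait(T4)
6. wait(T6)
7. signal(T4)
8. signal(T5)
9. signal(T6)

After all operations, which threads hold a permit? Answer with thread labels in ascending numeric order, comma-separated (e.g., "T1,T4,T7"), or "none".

Step 1: wait(T1) -> count=2 queue=[] holders={T1}
Step 2: wait(T5) -> count=1 queue=[] holders={T1,T5}
Step 3: wait(T2) -> count=0 queue=[] holders={T1,T2,T5}
Step 4: signal(T2) -> count=1 queue=[] holders={T1,T5}
Step 5: wait(T4) -> count=0 queue=[] holders={T1,T4,T5}
Step 6: wait(T6) -> count=0 queue=[T6] holders={T1,T4,T5}
Step 7: signal(T4) -> count=0 queue=[] holders={T1,T5,T6}
Step 8: signal(T5) -> count=1 queue=[] holders={T1,T6}
Step 9: signal(T6) -> count=2 queue=[] holders={T1}
Final holders: T1

Answer: T1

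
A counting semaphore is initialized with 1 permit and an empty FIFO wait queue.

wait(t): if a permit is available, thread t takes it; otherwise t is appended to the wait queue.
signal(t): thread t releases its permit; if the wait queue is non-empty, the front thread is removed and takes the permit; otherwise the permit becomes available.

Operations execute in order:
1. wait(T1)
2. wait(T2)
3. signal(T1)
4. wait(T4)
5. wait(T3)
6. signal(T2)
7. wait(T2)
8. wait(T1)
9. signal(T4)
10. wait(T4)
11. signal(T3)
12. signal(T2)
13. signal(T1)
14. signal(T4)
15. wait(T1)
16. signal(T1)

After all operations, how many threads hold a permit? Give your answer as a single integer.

Answer: 0

Derivation:
Step 1: wait(T1) -> count=0 queue=[] holders={T1}
Step 2: wait(T2) -> count=0 queue=[T2] holders={T1}
Step 3: signal(T1) -> count=0 queue=[] holders={T2}
Step 4: wait(T4) -> count=0 queue=[T4] holders={T2}
Step 5: wait(T3) -> count=0 queue=[T4,T3] holders={T2}
Step 6: signal(T2) -> count=0 queue=[T3] holders={T4}
Step 7: wait(T2) -> count=0 queue=[T3,T2] holders={T4}
Step 8: wait(T1) -> count=0 queue=[T3,T2,T1] holders={T4}
Step 9: signal(T4) -> count=0 queue=[T2,T1] holders={T3}
Step 10: wait(T4) -> count=0 queue=[T2,T1,T4] holders={T3}
Step 11: signal(T3) -> count=0 queue=[T1,T4] holders={T2}
Step 12: signal(T2) -> count=0 queue=[T4] holders={T1}
Step 13: signal(T1) -> count=0 queue=[] holders={T4}
Step 14: signal(T4) -> count=1 queue=[] holders={none}
Step 15: wait(T1) -> count=0 queue=[] holders={T1}
Step 16: signal(T1) -> count=1 queue=[] holders={none}
Final holders: {none} -> 0 thread(s)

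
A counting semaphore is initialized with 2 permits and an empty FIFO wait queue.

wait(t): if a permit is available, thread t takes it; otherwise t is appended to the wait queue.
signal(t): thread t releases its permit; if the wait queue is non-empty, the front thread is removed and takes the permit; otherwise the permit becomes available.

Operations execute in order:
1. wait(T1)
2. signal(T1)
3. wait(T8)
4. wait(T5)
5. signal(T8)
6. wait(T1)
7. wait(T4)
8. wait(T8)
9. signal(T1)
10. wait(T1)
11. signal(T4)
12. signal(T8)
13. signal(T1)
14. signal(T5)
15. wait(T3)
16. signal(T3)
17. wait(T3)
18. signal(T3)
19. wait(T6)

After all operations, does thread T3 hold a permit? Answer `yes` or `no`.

Answer: no

Derivation:
Step 1: wait(T1) -> count=1 queue=[] holders={T1}
Step 2: signal(T1) -> count=2 queue=[] holders={none}
Step 3: wait(T8) -> count=1 queue=[] holders={T8}
Step 4: wait(T5) -> count=0 queue=[] holders={T5,T8}
Step 5: signal(T8) -> count=1 queue=[] holders={T5}
Step 6: wait(T1) -> count=0 queue=[] holders={T1,T5}
Step 7: wait(T4) -> count=0 queue=[T4] holders={T1,T5}
Step 8: wait(T8) -> count=0 queue=[T4,T8] holders={T1,T5}
Step 9: signal(T1) -> count=0 queue=[T8] holders={T4,T5}
Step 10: wait(T1) -> count=0 queue=[T8,T1] holders={T4,T5}
Step 11: signal(T4) -> count=0 queue=[T1] holders={T5,T8}
Step 12: signal(T8) -> count=0 queue=[] holders={T1,T5}
Step 13: signal(T1) -> count=1 queue=[] holders={T5}
Step 14: signal(T5) -> count=2 queue=[] holders={none}
Step 15: wait(T3) -> count=1 queue=[] holders={T3}
Step 16: signal(T3) -> count=2 queue=[] holders={none}
Step 17: wait(T3) -> count=1 queue=[] holders={T3}
Step 18: signal(T3) -> count=2 queue=[] holders={none}
Step 19: wait(T6) -> count=1 queue=[] holders={T6}
Final holders: {T6} -> T3 not in holders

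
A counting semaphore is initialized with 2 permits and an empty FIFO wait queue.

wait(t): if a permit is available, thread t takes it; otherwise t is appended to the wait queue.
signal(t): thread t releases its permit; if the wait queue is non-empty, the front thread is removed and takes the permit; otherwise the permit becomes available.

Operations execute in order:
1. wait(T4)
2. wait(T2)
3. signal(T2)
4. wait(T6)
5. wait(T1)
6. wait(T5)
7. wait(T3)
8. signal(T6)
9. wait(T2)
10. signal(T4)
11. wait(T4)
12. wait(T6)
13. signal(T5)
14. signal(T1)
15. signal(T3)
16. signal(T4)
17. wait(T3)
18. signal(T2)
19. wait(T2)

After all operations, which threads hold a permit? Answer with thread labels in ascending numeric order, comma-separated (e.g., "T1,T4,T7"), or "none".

Step 1: wait(T4) -> count=1 queue=[] holders={T4}
Step 2: wait(T2) -> count=0 queue=[] holders={T2,T4}
Step 3: signal(T2) -> count=1 queue=[] holders={T4}
Step 4: wait(T6) -> count=0 queue=[] holders={T4,T6}
Step 5: wait(T1) -> count=0 queue=[T1] holders={T4,T6}
Step 6: wait(T5) -> count=0 queue=[T1,T5] holders={T4,T6}
Step 7: wait(T3) -> count=0 queue=[T1,T5,T3] holders={T4,T6}
Step 8: signal(T6) -> count=0 queue=[T5,T3] holders={T1,T4}
Step 9: wait(T2) -> count=0 queue=[T5,T3,T2] holders={T1,T4}
Step 10: signal(T4) -> count=0 queue=[T3,T2] holders={T1,T5}
Step 11: wait(T4) -> count=0 queue=[T3,T2,T4] holders={T1,T5}
Step 12: wait(T6) -> count=0 queue=[T3,T2,T4,T6] holders={T1,T5}
Step 13: signal(T5) -> count=0 queue=[T2,T4,T6] holders={T1,T3}
Step 14: signal(T1) -> count=0 queue=[T4,T6] holders={T2,T3}
Step 15: signal(T3) -> count=0 queue=[T6] holders={T2,T4}
Step 16: signal(T4) -> count=0 queue=[] holders={T2,T6}
Step 17: wait(T3) -> count=0 queue=[T3] holders={T2,T6}
Step 18: signal(T2) -> count=0 queue=[] holders={T3,T6}
Step 19: wait(T2) -> count=0 queue=[T2] holders={T3,T6}
Final holders: T3,T6

Answer: T3,T6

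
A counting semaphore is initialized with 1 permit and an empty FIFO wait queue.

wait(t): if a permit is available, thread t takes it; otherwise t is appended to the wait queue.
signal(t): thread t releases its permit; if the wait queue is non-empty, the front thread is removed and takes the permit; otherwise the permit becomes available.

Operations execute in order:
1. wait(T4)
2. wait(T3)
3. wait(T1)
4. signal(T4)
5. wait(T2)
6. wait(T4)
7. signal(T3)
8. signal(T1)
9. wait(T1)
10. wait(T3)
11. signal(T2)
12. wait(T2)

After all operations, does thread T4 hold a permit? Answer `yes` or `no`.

Answer: yes

Derivation:
Step 1: wait(T4) -> count=0 queue=[] holders={T4}
Step 2: wait(T3) -> count=0 queue=[T3] holders={T4}
Step 3: wait(T1) -> count=0 queue=[T3,T1] holders={T4}
Step 4: signal(T4) -> count=0 queue=[T1] holders={T3}
Step 5: wait(T2) -> count=0 queue=[T1,T2] holders={T3}
Step 6: wait(T4) -> count=0 queue=[T1,T2,T4] holders={T3}
Step 7: signal(T3) -> count=0 queue=[T2,T4] holders={T1}
Step 8: signal(T1) -> count=0 queue=[T4] holders={T2}
Step 9: wait(T1) -> count=0 queue=[T4,T1] holders={T2}
Step 10: wait(T3) -> count=0 queue=[T4,T1,T3] holders={T2}
Step 11: signal(T2) -> count=0 queue=[T1,T3] holders={T4}
Step 12: wait(T2) -> count=0 queue=[T1,T3,T2] holders={T4}
Final holders: {T4} -> T4 in holders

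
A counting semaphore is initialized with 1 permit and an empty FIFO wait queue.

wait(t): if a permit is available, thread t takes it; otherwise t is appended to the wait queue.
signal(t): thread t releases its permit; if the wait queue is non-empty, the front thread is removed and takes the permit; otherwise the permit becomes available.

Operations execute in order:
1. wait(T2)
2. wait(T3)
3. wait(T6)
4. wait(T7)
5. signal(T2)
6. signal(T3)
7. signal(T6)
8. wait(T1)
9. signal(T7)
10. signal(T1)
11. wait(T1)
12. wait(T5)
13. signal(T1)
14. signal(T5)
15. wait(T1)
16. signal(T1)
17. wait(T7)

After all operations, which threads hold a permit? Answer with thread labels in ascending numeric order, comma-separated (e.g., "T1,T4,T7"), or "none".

Step 1: wait(T2) -> count=0 queue=[] holders={T2}
Step 2: wait(T3) -> count=0 queue=[T3] holders={T2}
Step 3: wait(T6) -> count=0 queue=[T3,T6] holders={T2}
Step 4: wait(T7) -> count=0 queue=[T3,T6,T7] holders={T2}
Step 5: signal(T2) -> count=0 queue=[T6,T7] holders={T3}
Step 6: signal(T3) -> count=0 queue=[T7] holders={T6}
Step 7: signal(T6) -> count=0 queue=[] holders={T7}
Step 8: wait(T1) -> count=0 queue=[T1] holders={T7}
Step 9: signal(T7) -> count=0 queue=[] holders={T1}
Step 10: signal(T1) -> count=1 queue=[] holders={none}
Step 11: wait(T1) -> count=0 queue=[] holders={T1}
Step 12: wait(T5) -> count=0 queue=[T5] holders={T1}
Step 13: signal(T1) -> count=0 queue=[] holders={T5}
Step 14: signal(T5) -> count=1 queue=[] holders={none}
Step 15: wait(T1) -> count=0 queue=[] holders={T1}
Step 16: signal(T1) -> count=1 queue=[] holders={none}
Step 17: wait(T7) -> count=0 queue=[] holders={T7}
Final holders: T7

Answer: T7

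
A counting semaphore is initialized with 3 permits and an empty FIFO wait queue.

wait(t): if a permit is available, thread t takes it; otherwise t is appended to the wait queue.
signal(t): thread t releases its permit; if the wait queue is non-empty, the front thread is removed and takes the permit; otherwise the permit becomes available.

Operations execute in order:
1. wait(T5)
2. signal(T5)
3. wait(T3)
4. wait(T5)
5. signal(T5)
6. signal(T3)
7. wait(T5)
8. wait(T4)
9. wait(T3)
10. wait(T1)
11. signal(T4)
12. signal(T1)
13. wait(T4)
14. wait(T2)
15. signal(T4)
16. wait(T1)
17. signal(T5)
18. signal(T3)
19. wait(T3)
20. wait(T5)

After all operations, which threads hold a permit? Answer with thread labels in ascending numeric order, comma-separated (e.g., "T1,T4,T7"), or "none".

Answer: T1,T2,T3

Derivation:
Step 1: wait(T5) -> count=2 queue=[] holders={T5}
Step 2: signal(T5) -> count=3 queue=[] holders={none}
Step 3: wait(T3) -> count=2 queue=[] holders={T3}
Step 4: wait(T5) -> count=1 queue=[] holders={T3,T5}
Step 5: signal(T5) -> count=2 queue=[] holders={T3}
Step 6: signal(T3) -> count=3 queue=[] holders={none}
Step 7: wait(T5) -> count=2 queue=[] holders={T5}
Step 8: wait(T4) -> count=1 queue=[] holders={T4,T5}
Step 9: wait(T3) -> count=0 queue=[] holders={T3,T4,T5}
Step 10: wait(T1) -> count=0 queue=[T1] holders={T3,T4,T5}
Step 11: signal(T4) -> count=0 queue=[] holders={T1,T3,T5}
Step 12: signal(T1) -> count=1 queue=[] holders={T3,T5}
Step 13: wait(T4) -> count=0 queue=[] holders={T3,T4,T5}
Step 14: wait(T2) -> count=0 queue=[T2] holders={T3,T4,T5}
Step 15: signal(T4) -> count=0 queue=[] holders={T2,T3,T5}
Step 16: wait(T1) -> count=0 queue=[T1] holders={T2,T3,T5}
Step 17: signal(T5) -> count=0 queue=[] holders={T1,T2,T3}
Step 18: signal(T3) -> count=1 queue=[] holders={T1,T2}
Step 19: wait(T3) -> count=0 queue=[] holders={T1,T2,T3}
Step 20: wait(T5) -> count=0 queue=[T5] holders={T1,T2,T3}
Final holders: T1,T2,T3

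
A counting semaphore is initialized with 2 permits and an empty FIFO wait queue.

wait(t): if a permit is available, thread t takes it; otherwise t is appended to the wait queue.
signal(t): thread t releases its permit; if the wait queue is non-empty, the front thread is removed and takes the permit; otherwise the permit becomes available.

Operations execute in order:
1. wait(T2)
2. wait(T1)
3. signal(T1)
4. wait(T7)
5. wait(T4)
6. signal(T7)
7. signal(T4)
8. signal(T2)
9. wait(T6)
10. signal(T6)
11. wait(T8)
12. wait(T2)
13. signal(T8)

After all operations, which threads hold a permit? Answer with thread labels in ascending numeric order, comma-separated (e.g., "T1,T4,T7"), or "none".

Answer: T2

Derivation:
Step 1: wait(T2) -> count=1 queue=[] holders={T2}
Step 2: wait(T1) -> count=0 queue=[] holders={T1,T2}
Step 3: signal(T1) -> count=1 queue=[] holders={T2}
Step 4: wait(T7) -> count=0 queue=[] holders={T2,T7}
Step 5: wait(T4) -> count=0 queue=[T4] holders={T2,T7}
Step 6: signal(T7) -> count=0 queue=[] holders={T2,T4}
Step 7: signal(T4) -> count=1 queue=[] holders={T2}
Step 8: signal(T2) -> count=2 queue=[] holders={none}
Step 9: wait(T6) -> count=1 queue=[] holders={T6}
Step 10: signal(T6) -> count=2 queue=[] holders={none}
Step 11: wait(T8) -> count=1 queue=[] holders={T8}
Step 12: wait(T2) -> count=0 queue=[] holders={T2,T8}
Step 13: signal(T8) -> count=1 queue=[] holders={T2}
Final holders: T2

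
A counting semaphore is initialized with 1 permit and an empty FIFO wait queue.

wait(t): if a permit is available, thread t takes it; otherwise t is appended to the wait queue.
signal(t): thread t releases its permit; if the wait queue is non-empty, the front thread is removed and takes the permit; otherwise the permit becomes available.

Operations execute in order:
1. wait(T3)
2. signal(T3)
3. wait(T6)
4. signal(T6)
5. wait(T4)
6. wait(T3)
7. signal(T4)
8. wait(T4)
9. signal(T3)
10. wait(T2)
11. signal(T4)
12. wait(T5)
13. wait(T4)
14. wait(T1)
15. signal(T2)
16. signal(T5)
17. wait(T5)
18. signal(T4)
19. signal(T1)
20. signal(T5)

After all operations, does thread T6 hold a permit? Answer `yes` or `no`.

Step 1: wait(T3) -> count=0 queue=[] holders={T3}
Step 2: signal(T3) -> count=1 queue=[] holders={none}
Step 3: wait(T6) -> count=0 queue=[] holders={T6}
Step 4: signal(T6) -> count=1 queue=[] holders={none}
Step 5: wait(T4) -> count=0 queue=[] holders={T4}
Step 6: wait(T3) -> count=0 queue=[T3] holders={T4}
Step 7: signal(T4) -> count=0 queue=[] holders={T3}
Step 8: wait(T4) -> count=0 queue=[T4] holders={T3}
Step 9: signal(T3) -> count=0 queue=[] holders={T4}
Step 10: wait(T2) -> count=0 queue=[T2] holders={T4}
Step 11: signal(T4) -> count=0 queue=[] holders={T2}
Step 12: wait(T5) -> count=0 queue=[T5] holders={T2}
Step 13: wait(T4) -> count=0 queue=[T5,T4] holders={T2}
Step 14: wait(T1) -> count=0 queue=[T5,T4,T1] holders={T2}
Step 15: signal(T2) -> count=0 queue=[T4,T1] holders={T5}
Step 16: signal(T5) -> count=0 queue=[T1] holders={T4}
Step 17: wait(T5) -> count=0 queue=[T1,T5] holders={T4}
Step 18: signal(T4) -> count=0 queue=[T5] holders={T1}
Step 19: signal(T1) -> count=0 queue=[] holders={T5}
Step 20: signal(T5) -> count=1 queue=[] holders={none}
Final holders: {none} -> T6 not in holders

Answer: no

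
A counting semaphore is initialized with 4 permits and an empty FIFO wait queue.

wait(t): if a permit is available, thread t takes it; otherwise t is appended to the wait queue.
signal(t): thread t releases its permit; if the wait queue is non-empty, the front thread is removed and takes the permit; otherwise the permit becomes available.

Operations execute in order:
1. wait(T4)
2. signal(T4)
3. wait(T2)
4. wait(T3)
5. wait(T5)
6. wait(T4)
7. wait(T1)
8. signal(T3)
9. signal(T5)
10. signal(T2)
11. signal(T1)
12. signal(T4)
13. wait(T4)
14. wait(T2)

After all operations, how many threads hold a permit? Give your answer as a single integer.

Answer: 2

Derivation:
Step 1: wait(T4) -> count=3 queue=[] holders={T4}
Step 2: signal(T4) -> count=4 queue=[] holders={none}
Step 3: wait(T2) -> count=3 queue=[] holders={T2}
Step 4: wait(T3) -> count=2 queue=[] holders={T2,T3}
Step 5: wait(T5) -> count=1 queue=[] holders={T2,T3,T5}
Step 6: wait(T4) -> count=0 queue=[] holders={T2,T3,T4,T5}
Step 7: wait(T1) -> count=0 queue=[T1] holders={T2,T3,T4,T5}
Step 8: signal(T3) -> count=0 queue=[] holders={T1,T2,T4,T5}
Step 9: signal(T5) -> count=1 queue=[] holders={T1,T2,T4}
Step 10: signal(T2) -> count=2 queue=[] holders={T1,T4}
Step 11: signal(T1) -> count=3 queue=[] holders={T4}
Step 12: signal(T4) -> count=4 queue=[] holders={none}
Step 13: wait(T4) -> count=3 queue=[] holders={T4}
Step 14: wait(T2) -> count=2 queue=[] holders={T2,T4}
Final holders: {T2,T4} -> 2 thread(s)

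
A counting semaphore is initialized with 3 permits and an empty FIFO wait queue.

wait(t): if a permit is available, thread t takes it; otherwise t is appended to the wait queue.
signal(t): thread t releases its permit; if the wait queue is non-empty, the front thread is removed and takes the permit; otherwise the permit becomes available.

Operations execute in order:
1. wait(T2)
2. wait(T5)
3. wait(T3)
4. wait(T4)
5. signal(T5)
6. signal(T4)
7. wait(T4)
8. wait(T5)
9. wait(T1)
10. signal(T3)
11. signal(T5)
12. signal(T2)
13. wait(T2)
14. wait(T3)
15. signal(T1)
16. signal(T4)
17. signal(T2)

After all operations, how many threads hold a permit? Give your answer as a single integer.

Answer: 1

Derivation:
Step 1: wait(T2) -> count=2 queue=[] holders={T2}
Step 2: wait(T5) -> count=1 queue=[] holders={T2,T5}
Step 3: wait(T3) -> count=0 queue=[] holders={T2,T3,T5}
Step 4: wait(T4) -> count=0 queue=[T4] holders={T2,T3,T5}
Step 5: signal(T5) -> count=0 queue=[] holders={T2,T3,T4}
Step 6: signal(T4) -> count=1 queue=[] holders={T2,T3}
Step 7: wait(T4) -> count=0 queue=[] holders={T2,T3,T4}
Step 8: wait(T5) -> count=0 queue=[T5] holders={T2,T3,T4}
Step 9: wait(T1) -> count=0 queue=[T5,T1] holders={T2,T3,T4}
Step 10: signal(T3) -> count=0 queue=[T1] holders={T2,T4,T5}
Step 11: signal(T5) -> count=0 queue=[] holders={T1,T2,T4}
Step 12: signal(T2) -> count=1 queue=[] holders={T1,T4}
Step 13: wait(T2) -> count=0 queue=[] holders={T1,T2,T4}
Step 14: wait(T3) -> count=0 queue=[T3] holders={T1,T2,T4}
Step 15: signal(T1) -> count=0 queue=[] holders={T2,T3,T4}
Step 16: signal(T4) -> count=1 queue=[] holders={T2,T3}
Step 17: signal(T2) -> count=2 queue=[] holders={T3}
Final holders: {T3} -> 1 thread(s)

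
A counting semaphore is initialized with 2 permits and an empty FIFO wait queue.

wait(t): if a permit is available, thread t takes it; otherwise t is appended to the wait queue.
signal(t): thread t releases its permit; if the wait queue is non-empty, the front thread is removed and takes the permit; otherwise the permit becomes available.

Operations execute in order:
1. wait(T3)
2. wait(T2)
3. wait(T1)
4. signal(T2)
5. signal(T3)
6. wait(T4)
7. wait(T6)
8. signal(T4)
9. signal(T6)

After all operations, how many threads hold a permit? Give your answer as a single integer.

Answer: 1

Derivation:
Step 1: wait(T3) -> count=1 queue=[] holders={T3}
Step 2: wait(T2) -> count=0 queue=[] holders={T2,T3}
Step 3: wait(T1) -> count=0 queue=[T1] holders={T2,T3}
Step 4: signal(T2) -> count=0 queue=[] holders={T1,T3}
Step 5: signal(T3) -> count=1 queue=[] holders={T1}
Step 6: wait(T4) -> count=0 queue=[] holders={T1,T4}
Step 7: wait(T6) -> count=0 queue=[T6] holders={T1,T4}
Step 8: signal(T4) -> count=0 queue=[] holders={T1,T6}
Step 9: signal(T6) -> count=1 queue=[] holders={T1}
Final holders: {T1} -> 1 thread(s)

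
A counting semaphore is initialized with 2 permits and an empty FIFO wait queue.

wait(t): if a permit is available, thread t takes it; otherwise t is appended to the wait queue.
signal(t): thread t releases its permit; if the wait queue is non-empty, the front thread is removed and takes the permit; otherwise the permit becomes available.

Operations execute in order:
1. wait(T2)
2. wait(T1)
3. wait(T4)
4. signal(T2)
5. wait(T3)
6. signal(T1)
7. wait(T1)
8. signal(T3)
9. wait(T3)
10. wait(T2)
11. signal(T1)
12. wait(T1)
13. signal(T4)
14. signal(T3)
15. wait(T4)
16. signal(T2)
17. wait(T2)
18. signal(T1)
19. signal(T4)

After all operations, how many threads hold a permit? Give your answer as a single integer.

Answer: 1

Derivation:
Step 1: wait(T2) -> count=1 queue=[] holders={T2}
Step 2: wait(T1) -> count=0 queue=[] holders={T1,T2}
Step 3: wait(T4) -> count=0 queue=[T4] holders={T1,T2}
Step 4: signal(T2) -> count=0 queue=[] holders={T1,T4}
Step 5: wait(T3) -> count=0 queue=[T3] holders={T1,T4}
Step 6: signal(T1) -> count=0 queue=[] holders={T3,T4}
Step 7: wait(T1) -> count=0 queue=[T1] holders={T3,T4}
Step 8: signal(T3) -> count=0 queue=[] holders={T1,T4}
Step 9: wait(T3) -> count=0 queue=[T3] holders={T1,T4}
Step 10: wait(T2) -> count=0 queue=[T3,T2] holders={T1,T4}
Step 11: signal(T1) -> count=0 queue=[T2] holders={T3,T4}
Step 12: wait(T1) -> count=0 queue=[T2,T1] holders={T3,T4}
Step 13: signal(T4) -> count=0 queue=[T1] holders={T2,T3}
Step 14: signal(T3) -> count=0 queue=[] holders={T1,T2}
Step 15: wait(T4) -> count=0 queue=[T4] holders={T1,T2}
Step 16: signal(T2) -> count=0 queue=[] holders={T1,T4}
Step 17: wait(T2) -> count=0 queue=[T2] holders={T1,T4}
Step 18: signal(T1) -> count=0 queue=[] holders={T2,T4}
Step 19: signal(T4) -> count=1 queue=[] holders={T2}
Final holders: {T2} -> 1 thread(s)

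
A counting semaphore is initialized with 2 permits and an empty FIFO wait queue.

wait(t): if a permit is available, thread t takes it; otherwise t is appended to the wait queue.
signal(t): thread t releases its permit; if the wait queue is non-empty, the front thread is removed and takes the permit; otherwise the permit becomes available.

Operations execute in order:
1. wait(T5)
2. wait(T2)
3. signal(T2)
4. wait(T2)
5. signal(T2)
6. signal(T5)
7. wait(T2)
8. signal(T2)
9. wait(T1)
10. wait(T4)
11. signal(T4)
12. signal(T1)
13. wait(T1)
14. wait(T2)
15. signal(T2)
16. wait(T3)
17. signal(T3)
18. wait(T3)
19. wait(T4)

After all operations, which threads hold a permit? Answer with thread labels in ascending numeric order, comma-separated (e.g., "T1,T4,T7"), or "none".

Answer: T1,T3

Derivation:
Step 1: wait(T5) -> count=1 queue=[] holders={T5}
Step 2: wait(T2) -> count=0 queue=[] holders={T2,T5}
Step 3: signal(T2) -> count=1 queue=[] holders={T5}
Step 4: wait(T2) -> count=0 queue=[] holders={T2,T5}
Step 5: signal(T2) -> count=1 queue=[] holders={T5}
Step 6: signal(T5) -> count=2 queue=[] holders={none}
Step 7: wait(T2) -> count=1 queue=[] holders={T2}
Step 8: signal(T2) -> count=2 queue=[] holders={none}
Step 9: wait(T1) -> count=1 queue=[] holders={T1}
Step 10: wait(T4) -> count=0 queue=[] holders={T1,T4}
Step 11: signal(T4) -> count=1 queue=[] holders={T1}
Step 12: signal(T1) -> count=2 queue=[] holders={none}
Step 13: wait(T1) -> count=1 queue=[] holders={T1}
Step 14: wait(T2) -> count=0 queue=[] holders={T1,T2}
Step 15: signal(T2) -> count=1 queue=[] holders={T1}
Step 16: wait(T3) -> count=0 queue=[] holders={T1,T3}
Step 17: signal(T3) -> count=1 queue=[] holders={T1}
Step 18: wait(T3) -> count=0 queue=[] holders={T1,T3}
Step 19: wait(T4) -> count=0 queue=[T4] holders={T1,T3}
Final holders: T1,T3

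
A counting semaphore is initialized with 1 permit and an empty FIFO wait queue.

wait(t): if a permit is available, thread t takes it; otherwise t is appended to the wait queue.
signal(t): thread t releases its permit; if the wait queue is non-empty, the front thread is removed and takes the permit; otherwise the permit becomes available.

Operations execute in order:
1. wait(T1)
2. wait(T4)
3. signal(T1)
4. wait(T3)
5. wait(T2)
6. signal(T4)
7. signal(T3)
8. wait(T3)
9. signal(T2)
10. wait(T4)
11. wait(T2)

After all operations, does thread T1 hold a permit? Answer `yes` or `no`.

Step 1: wait(T1) -> count=0 queue=[] holders={T1}
Step 2: wait(T4) -> count=0 queue=[T4] holders={T1}
Step 3: signal(T1) -> count=0 queue=[] holders={T4}
Step 4: wait(T3) -> count=0 queue=[T3] holders={T4}
Step 5: wait(T2) -> count=0 queue=[T3,T2] holders={T4}
Step 6: signal(T4) -> count=0 queue=[T2] holders={T3}
Step 7: signal(T3) -> count=0 queue=[] holders={T2}
Step 8: wait(T3) -> count=0 queue=[T3] holders={T2}
Step 9: signal(T2) -> count=0 queue=[] holders={T3}
Step 10: wait(T4) -> count=0 queue=[T4] holders={T3}
Step 11: wait(T2) -> count=0 queue=[T4,T2] holders={T3}
Final holders: {T3} -> T1 not in holders

Answer: no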